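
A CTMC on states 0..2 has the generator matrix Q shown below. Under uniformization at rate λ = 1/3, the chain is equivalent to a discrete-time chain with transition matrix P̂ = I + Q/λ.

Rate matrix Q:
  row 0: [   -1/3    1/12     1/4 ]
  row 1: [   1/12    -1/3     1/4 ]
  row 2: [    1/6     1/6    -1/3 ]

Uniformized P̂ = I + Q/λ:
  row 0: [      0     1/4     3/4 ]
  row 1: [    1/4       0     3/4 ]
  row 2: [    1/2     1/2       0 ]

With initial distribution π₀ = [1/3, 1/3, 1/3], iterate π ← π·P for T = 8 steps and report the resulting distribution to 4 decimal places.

t=0: π = [0.3333, 0.3333, 0.3333]
t=1: π = [0.2500, 0.2500, 0.5000]
t=2: π = [0.3125, 0.3125, 0.3750]
t=3: π = [0.2656, 0.2656, 0.4688]
t=4: π = [0.3008, 0.3008, 0.3984]
t=5: π = [0.2744, 0.2744, 0.4512]
t=6: π = [0.2942, 0.2942, 0.4116]
t=7: π = [0.2794, 0.2794, 0.4413]
t=8: π = [0.2905, 0.2905, 0.4190]

π = [0.2905, 0.2905, 0.4190]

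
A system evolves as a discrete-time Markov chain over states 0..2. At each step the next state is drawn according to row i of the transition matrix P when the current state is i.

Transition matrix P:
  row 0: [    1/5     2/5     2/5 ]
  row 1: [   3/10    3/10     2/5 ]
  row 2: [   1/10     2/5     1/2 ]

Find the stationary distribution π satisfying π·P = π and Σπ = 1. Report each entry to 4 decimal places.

π = [0.1919, 0.3636, 0.4444]

Balance equations π_j = Σ_i π_i·P[i][j]:
  π_0 = 1/5·π_0 + 3/10·π_1 + 1/10·π_2
  π_1 = 2/5·π_0 + 3/10·π_1 + 2/5·π_2
  normalize: π_0 + π_1 + π_2 = 1
Solving the linear system gives exactly π = [19/99, 4/11, 4/9].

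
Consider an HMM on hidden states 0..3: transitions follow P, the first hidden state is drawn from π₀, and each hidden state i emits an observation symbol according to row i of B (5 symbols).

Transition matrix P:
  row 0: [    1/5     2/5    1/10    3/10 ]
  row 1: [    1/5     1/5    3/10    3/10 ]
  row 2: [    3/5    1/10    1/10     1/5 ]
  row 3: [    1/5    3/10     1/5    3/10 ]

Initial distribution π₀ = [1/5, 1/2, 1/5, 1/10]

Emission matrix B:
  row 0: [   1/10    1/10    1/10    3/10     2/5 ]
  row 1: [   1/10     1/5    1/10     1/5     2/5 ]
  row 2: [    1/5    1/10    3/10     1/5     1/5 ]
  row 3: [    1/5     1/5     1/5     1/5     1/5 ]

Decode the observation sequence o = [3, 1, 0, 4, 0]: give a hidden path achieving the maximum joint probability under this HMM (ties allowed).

t=0: δ = [6.000e-02, 1.000e-01, 4.000e-02, 2.000e-02]  (obs o_0=3)
t=1: δ = [2.400e-03, 4.800e-03, 3.000e-03, 6.000e-03]  ψ = [2, 0, 1, 1]  (obs o_1=1)
t=2: δ = [1.800e-04, 1.800e-04, 2.880e-04, 3.600e-04]  ψ = [2, 3, 1, 3]  (obs o_2=0)
t=3: δ = [6.912e-05, 4.320e-05, 1.440e-05, 2.160e-05]  ψ = [2, 3, 3, 3]  (obs o_3=4)
t=4: δ = [1.382e-06, 2.765e-06, 2.592e-06, 4.147e-06]  ψ = [0, 0, 1, 0]  (obs o_4=0)
backtrack: best end state = 3; path = [0, 1, 2, 0, 3]

path = [0, 1, 2, 0, 3]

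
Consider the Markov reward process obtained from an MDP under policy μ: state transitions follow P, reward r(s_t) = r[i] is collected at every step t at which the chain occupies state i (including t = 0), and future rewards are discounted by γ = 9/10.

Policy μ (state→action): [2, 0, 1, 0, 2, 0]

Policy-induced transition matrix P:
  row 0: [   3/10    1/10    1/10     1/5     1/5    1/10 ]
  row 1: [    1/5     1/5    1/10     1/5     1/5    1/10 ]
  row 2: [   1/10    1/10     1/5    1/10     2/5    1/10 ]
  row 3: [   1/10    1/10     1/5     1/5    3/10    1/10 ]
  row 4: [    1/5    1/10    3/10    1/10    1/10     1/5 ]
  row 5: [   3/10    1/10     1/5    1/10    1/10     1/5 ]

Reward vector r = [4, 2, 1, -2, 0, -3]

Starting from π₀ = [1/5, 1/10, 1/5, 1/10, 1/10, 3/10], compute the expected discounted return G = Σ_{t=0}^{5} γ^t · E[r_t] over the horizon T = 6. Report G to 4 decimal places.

G = 2.0676

t=0: π = [0.2000, 0.1000, 0.2000, 0.1000, 0.1000, 0.3000], E[r] = 0.1000, γ^t·E[r] = 0.100000, running G = 0.100000
t=1: π = [0.2200, 0.1100, 0.1800, 0.1400, 0.2100, 0.1400], E[r] = 0.5800, γ^t·E[r] = 0.522000, running G = 0.622000
t=2: π = [0.2040, 0.1110, 0.1880, 0.1470, 0.2150, 0.1350], E[r] = 0.5270, γ^t·E[r] = 0.426870, running G = 1.048870
t=3: π = [0.2004, 0.1111, 0.1900, 0.1462, 0.2173, 0.1350], E[r] = 0.5164, γ^t·E[r] = 0.376456, running G = 1.425326
t=4: π = [0.1999, 0.1111, 0.1906, 0.1458, 0.2174, 0.1352], E[r] = 0.5153, γ^t·E[r] = 0.338056, running G = 1.763381
t=5: π = [0.1999, 0.1111, 0.1906, 0.1457, 0.2174, 0.1353], E[r] = 0.5152, γ^t·E[r] = 0.304239, running G = 2.067620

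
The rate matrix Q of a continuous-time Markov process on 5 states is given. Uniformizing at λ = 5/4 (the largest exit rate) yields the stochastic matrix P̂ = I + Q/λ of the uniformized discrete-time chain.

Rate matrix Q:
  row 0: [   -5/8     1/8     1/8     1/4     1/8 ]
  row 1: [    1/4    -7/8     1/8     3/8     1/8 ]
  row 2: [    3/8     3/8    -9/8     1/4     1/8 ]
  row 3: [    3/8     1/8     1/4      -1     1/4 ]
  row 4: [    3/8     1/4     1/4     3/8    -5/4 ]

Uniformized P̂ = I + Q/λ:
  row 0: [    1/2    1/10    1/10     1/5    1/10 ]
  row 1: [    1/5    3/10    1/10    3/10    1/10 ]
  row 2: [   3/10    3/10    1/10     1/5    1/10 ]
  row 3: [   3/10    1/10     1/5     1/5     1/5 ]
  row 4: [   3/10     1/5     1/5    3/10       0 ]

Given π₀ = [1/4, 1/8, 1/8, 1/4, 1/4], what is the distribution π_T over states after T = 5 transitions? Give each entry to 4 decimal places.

t=0: π = [0.2500, 0.1250, 0.1250, 0.2500, 0.2500]
t=1: π = [0.3375, 0.1750, 0.1500, 0.2375, 0.1000]
t=2: π = [0.3500, 0.1750, 0.1338, 0.2275, 0.1138]
t=3: π = [0.3525, 0.1731, 0.1341, 0.2289, 0.1114]
t=4: π = [0.3532, 0.1726, 0.1340, 0.2285, 0.1118]
t=5: π = [0.3534, 0.1725, 0.1340, 0.2284, 0.1117]

π = [0.3534, 0.1725, 0.1340, 0.2284, 0.1117]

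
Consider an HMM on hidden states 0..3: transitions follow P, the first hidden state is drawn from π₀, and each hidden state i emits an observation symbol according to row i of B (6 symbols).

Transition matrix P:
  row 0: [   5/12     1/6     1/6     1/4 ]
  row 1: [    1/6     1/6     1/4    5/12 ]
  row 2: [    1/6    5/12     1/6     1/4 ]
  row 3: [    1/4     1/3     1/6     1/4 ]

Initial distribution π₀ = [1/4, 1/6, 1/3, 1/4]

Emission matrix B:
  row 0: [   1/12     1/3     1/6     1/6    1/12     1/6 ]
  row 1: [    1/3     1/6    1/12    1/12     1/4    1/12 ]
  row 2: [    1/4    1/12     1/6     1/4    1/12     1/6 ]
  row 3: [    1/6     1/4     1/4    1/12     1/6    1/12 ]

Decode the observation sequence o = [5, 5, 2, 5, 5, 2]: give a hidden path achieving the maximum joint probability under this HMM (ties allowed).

path = [0, 0, 0, 0, 0, 0]

t=0: δ = [4.167e-02, 1.389e-02, 5.556e-02, 2.083e-02]  (obs o_0=5)
t=1: δ = [2.894e-03, 1.929e-03, 1.543e-03, 1.157e-03]  ψ = [0, 2, 2, 2]  (obs o_1=5)
t=2: δ = [2.009e-04, 5.358e-05, 8.038e-05, 2.009e-04]  ψ = [0, 2, 0, 1]  (obs o_2=2)
t=3: δ = [1.395e-05, 5.582e-06, 5.582e-06, 4.186e-06]  ψ = [0, 3, 0, 0]  (obs o_3=5)
t=4: δ = [9.690e-07, 1.938e-07, 3.876e-07, 2.907e-07]  ψ = [0, 0, 0, 0]  (obs o_4=5)
t=5: δ = [6.729e-08, 1.346e-08, 2.692e-08, 6.056e-08]  ψ = [0, 0, 0, 0]  (obs o_5=2)
backtrack: best end state = 0; path = [0, 0, 0, 0, 0, 0]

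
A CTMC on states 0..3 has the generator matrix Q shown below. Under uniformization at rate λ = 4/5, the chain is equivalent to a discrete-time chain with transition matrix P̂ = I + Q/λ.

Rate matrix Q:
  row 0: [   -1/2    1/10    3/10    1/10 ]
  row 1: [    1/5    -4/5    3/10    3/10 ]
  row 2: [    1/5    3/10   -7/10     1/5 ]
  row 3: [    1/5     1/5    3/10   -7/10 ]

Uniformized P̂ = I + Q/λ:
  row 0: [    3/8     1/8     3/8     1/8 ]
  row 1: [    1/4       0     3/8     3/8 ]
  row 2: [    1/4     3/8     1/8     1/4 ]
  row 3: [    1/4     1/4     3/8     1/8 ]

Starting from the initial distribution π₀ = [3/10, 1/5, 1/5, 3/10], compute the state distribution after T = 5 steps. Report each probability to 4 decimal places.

t=0: π = [0.3000, 0.2000, 0.2000, 0.3000]
t=1: π = [0.2875, 0.1875, 0.3250, 0.2000]
t=2: π = [0.2859, 0.2078, 0.2938, 0.2125]
t=3: π = [0.2857, 0.1990, 0.3016, 0.2137]
t=4: π = [0.2857, 0.2022, 0.2996, 0.2125]
t=5: π = [0.2857, 0.2012, 0.3001, 0.2130]

π = [0.2857, 0.2012, 0.3001, 0.2130]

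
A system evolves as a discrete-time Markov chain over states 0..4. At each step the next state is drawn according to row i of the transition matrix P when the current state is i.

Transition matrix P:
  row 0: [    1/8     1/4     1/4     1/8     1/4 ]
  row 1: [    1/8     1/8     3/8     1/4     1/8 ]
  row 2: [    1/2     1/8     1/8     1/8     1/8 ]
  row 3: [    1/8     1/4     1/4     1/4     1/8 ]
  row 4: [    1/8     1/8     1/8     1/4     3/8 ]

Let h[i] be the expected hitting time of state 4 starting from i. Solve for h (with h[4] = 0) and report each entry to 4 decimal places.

First-step conditioning: h[4] = 0; for i ≠ 4, h[i] = 1 + Σ_k P[i][k]·h[k].
  h[0] = 1 + 1/8·h[0] + 1/4·h[1] + 1/4·h[2] + 1/8·h[3]
  h[1] = 1 + 1/8·h[0] + 1/8·h[1] + 3/8·h[2] + 1/4·h[3]
  h[2] = 1 + 1/2·h[0] + 1/8·h[1] + 1/8·h[2] + 1/8·h[3]
  h[3] = 1 + 1/8·h[0] + 1/4·h[1] + 1/4·h[2] + 1/4·h[3]
Solving the 4×4 linear system over states ≠ 4 gives exactly h = [328/57, 2612/399, 2516/399, 2624/399, 0] (h[4] = 0 is the target).

h = [5.7544, 6.5464, 6.3058, 6.5764, 0.0000]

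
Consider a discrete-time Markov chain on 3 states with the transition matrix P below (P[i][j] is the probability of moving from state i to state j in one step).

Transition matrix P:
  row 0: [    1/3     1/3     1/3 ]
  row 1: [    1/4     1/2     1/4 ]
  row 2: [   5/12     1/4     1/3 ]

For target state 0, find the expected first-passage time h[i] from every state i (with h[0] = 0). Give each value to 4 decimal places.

h = [0.0000, 3.3846, 2.7692]

First-step conditioning: h[0] = 0; for i ≠ 0, h[i] = 1 + Σ_k P[i][k]·h[k].
  h[1] = 1 + 1/2·h[1] + 1/4·h[2]
  h[2] = 1 + 1/4·h[1] + 1/3·h[2]
Solving the 2×2 linear system over states ≠ 0 gives exactly h = [0, 44/13, 36/13] (h[0] = 0 is the target).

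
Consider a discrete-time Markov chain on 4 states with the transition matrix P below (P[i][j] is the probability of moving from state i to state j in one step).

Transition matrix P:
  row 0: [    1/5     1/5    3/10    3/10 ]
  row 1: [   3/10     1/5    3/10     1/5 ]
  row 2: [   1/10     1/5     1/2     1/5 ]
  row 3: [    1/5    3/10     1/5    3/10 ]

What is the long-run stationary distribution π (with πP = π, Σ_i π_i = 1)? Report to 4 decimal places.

π = [0.1880, 0.2243, 0.3446, 0.2431]

Balance equations π_j = Σ_i π_i·P[i][j]:
  π_0 = 1/5·π_0 + 3/10·π_1 + 1/10·π_2 + 1/5·π_3
  π_1 = 1/5·π_0 + 1/5·π_1 + 1/5·π_2 + 3/10·π_3
  π_2 = 3/10·π_0 + 3/10·π_1 + 1/2·π_2 + 1/5·π_3
  normalize: π_0 + π_1 + π_2 + π_3 = 1
Solving the linear system gives exactly π = [25/133, 179/798, 275/798, 97/399].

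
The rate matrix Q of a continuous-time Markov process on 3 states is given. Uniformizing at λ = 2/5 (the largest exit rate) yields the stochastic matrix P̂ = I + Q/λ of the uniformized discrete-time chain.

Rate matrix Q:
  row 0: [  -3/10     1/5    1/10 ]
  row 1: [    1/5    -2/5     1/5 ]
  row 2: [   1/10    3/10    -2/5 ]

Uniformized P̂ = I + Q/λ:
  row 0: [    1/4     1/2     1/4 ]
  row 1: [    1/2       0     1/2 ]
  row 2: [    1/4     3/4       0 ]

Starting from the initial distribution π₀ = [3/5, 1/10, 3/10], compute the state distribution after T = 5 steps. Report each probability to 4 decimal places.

t=0: π = [0.6000, 0.1000, 0.3000]
t=1: π = [0.2750, 0.5250, 0.2000]
t=2: π = [0.3813, 0.2875, 0.3313]
t=3: π = [0.3219, 0.4391, 0.2391]
t=4: π = [0.3598, 0.3402, 0.3000]
t=5: π = [0.3351, 0.4049, 0.2601]

π = [0.3351, 0.4049, 0.2601]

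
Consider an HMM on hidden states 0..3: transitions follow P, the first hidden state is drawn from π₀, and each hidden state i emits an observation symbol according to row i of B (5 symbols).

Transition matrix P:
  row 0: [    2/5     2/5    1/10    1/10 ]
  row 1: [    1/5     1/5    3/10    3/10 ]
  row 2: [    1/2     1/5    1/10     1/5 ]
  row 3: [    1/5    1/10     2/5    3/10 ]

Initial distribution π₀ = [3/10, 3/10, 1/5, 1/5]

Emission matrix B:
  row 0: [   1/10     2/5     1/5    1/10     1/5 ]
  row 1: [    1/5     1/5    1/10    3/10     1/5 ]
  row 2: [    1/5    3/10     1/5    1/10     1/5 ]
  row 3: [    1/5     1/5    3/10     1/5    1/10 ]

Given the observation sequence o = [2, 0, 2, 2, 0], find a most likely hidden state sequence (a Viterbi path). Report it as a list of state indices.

t=0: δ = [6.000e-02, 3.000e-02, 4.000e-02, 6.000e-02]  (obs o_0=2)
t=1: δ = [2.400e-03, 4.800e-03, 4.800e-03, 3.600e-03]  ψ = [0, 0, 3, 3]  (obs o_1=0)
t=2: δ = [4.800e-04, 9.600e-05, 2.880e-04, 4.320e-04]  ψ = [2, 0, 1, 1]  (obs o_2=2)
t=3: δ = [3.840e-05, 1.920e-05, 3.456e-05, 3.888e-05]  ψ = [0, 0, 3, 3]  (obs o_3=2)
t=4: δ = [1.728e-06, 3.072e-06, 3.110e-06, 2.333e-06]  ψ = [2, 0, 3, 3]  (obs o_4=0)
backtrack: best end state = 2; path = [0, 1, 3, 3, 2]

path = [0, 1, 3, 3, 2]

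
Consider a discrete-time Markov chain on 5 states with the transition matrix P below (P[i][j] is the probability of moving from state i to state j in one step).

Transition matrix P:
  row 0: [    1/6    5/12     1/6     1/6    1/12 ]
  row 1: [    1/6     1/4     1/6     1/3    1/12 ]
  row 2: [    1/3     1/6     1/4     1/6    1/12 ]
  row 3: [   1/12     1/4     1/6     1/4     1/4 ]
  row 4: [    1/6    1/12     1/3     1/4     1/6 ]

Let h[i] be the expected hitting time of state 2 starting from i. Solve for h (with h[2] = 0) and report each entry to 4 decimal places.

First-step conditioning: h[2] = 0; for i ≠ 2, h[i] = 1 + Σ_k P[i][k]·h[k].
  h[0] = 1 + 1/6·h[0] + 5/12·h[1] + 1/6·h[3] + 1/12·h[4]
  h[1] = 1 + 1/6·h[0] + 1/4·h[1] + 1/3·h[3] + 1/12·h[4]
  h[3] = 1 + 1/12·h[0] + 1/4·h[1] + 1/4·h[3] + 1/4·h[4]
  h[4] = 1 + 1/6·h[0] + 1/12·h[1] + 1/4·h[3] + 1/6·h[4]
Solving the 4×4 linear system over states ≠ 2 gives exactly h = [2589/490, 2577/490, 0, 501/98, 423/98] (h[2] = 0 is the target).

h = [5.2837, 5.2592, 0.0000, 5.1122, 4.3163]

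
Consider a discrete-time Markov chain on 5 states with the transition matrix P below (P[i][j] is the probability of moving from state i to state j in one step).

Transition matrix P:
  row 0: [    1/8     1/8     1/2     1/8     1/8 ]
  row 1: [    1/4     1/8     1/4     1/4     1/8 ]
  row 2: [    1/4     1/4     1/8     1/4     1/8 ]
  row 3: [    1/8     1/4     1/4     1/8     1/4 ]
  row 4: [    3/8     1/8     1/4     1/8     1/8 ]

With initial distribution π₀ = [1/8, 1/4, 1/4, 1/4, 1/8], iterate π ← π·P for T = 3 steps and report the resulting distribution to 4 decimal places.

π = [0.2188, 0.1816, 0.2705, 0.1816, 0.1475]

t=0: π = [0.1250, 0.2500, 0.2500, 0.2500, 0.1250]
t=1: π = [0.2188, 0.1875, 0.2500, 0.1875, 0.1563]
t=2: π = [0.2188, 0.1797, 0.2734, 0.1797, 0.1484]
t=3: π = [0.2188, 0.1816, 0.2705, 0.1816, 0.1475]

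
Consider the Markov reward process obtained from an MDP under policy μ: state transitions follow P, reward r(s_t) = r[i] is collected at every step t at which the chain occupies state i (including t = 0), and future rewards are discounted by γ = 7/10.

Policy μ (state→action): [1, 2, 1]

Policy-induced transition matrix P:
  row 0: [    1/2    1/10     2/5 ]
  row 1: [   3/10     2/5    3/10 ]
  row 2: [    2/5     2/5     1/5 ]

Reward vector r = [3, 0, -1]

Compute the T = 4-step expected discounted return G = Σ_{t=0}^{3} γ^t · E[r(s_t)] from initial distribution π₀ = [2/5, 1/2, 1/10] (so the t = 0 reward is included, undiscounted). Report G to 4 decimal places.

G = 2.4605

t=0: π = [0.4000, 0.5000, 0.1000], E[r] = 1.1000, γ^t·E[r] = 1.100000, running G = 1.100000
t=1: π = [0.3900, 0.2800, 0.3300], E[r] = 0.8400, γ^t·E[r] = 0.588000, running G = 1.688000
t=2: π = [0.4110, 0.2830, 0.3060], E[r] = 0.9270, γ^t·E[r] = 0.454230, running G = 2.142230
t=3: π = [0.4128, 0.2767, 0.3105], E[r] = 0.9279, γ^t·E[r] = 0.318270, running G = 2.460500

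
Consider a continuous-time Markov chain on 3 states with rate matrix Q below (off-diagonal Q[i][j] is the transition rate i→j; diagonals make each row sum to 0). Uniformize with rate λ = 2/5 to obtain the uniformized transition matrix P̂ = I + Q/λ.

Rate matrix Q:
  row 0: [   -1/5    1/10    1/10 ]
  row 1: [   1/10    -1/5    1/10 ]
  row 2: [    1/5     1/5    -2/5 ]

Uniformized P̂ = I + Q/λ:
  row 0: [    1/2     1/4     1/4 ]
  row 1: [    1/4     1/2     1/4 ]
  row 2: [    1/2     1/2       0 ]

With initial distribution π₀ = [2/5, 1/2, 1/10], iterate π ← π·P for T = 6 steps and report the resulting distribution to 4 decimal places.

π = [0.4000, 0.4000, 0.2000]

t=0: π = [0.4000, 0.5000, 0.1000]
t=1: π = [0.3750, 0.4000, 0.2250]
t=2: π = [0.4000, 0.4063, 0.1938]
t=3: π = [0.3984, 0.4000, 0.2016]
t=4: π = [0.4000, 0.4004, 0.1996]
t=5: π = [0.3999, 0.4000, 0.2001]
t=6: π = [0.4000, 0.4000, 0.2000]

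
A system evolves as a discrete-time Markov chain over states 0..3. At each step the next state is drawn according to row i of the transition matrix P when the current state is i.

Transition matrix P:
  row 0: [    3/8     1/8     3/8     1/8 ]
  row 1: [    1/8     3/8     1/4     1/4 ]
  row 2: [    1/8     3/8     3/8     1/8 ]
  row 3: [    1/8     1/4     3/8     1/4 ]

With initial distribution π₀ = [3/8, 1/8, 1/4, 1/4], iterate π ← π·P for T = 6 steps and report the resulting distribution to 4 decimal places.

π = [0.1667, 0.3099, 0.3363, 0.1871]

t=0: π = [0.3750, 0.1250, 0.2500, 0.2500]
t=1: π = [0.2188, 0.2500, 0.3594, 0.1719]
t=2: π = [0.1797, 0.2988, 0.3438, 0.1777]
t=3: π = [0.1699, 0.3079, 0.3376, 0.1846]
t=4: π = [0.1675, 0.3094, 0.3365, 0.1866]
t=5: π = [0.1669, 0.3098, 0.3363, 0.1870]
t=6: π = [0.1667, 0.3099, 0.3363, 0.1871]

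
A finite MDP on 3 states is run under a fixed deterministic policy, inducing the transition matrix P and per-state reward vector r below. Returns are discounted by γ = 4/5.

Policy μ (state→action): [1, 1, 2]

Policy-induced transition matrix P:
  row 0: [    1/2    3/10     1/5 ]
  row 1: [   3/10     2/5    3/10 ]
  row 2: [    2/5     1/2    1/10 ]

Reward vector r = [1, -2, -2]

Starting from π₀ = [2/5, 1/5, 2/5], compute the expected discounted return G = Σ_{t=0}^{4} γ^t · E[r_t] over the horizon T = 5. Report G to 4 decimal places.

t=0: π = [0.4000, 0.2000, 0.4000], E[r] = -0.8000, γ^t·E[r] = -0.800000, running G = -0.800000
t=1: π = [0.4200, 0.4000, 0.1800], E[r] = -0.7400, γ^t·E[r] = -0.592000, running G = -1.392000
t=2: π = [0.4020, 0.3760, 0.2220], E[r] = -0.7940, γ^t·E[r] = -0.508160, running G = -1.900160
t=3: π = [0.4026, 0.3820, 0.2154], E[r] = -0.7922, γ^t·E[r] = -0.405606, running G = -2.305766
t=4: π = [0.4021, 0.3813, 0.2167], E[r] = -0.7938, γ^t·E[r] = -0.325149, running G = -2.630915

G = -2.6309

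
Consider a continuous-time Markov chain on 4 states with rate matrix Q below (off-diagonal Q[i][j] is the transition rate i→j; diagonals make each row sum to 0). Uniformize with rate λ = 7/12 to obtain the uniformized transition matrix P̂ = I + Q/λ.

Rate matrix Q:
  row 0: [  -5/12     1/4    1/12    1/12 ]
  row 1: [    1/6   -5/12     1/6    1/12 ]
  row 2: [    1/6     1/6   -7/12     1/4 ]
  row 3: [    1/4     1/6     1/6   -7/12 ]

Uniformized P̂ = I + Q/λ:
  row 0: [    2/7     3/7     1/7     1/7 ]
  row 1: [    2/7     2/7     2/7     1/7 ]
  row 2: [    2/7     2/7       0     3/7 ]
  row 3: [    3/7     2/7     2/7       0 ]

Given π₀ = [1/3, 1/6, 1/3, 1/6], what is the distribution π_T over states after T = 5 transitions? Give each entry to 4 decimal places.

t=0: π = [0.3333, 0.1667, 0.3333, 0.1667]
t=1: π = [0.3095, 0.3333, 0.1429, 0.2143]
t=2: π = [0.3163, 0.3299, 0.2007, 0.1531]
t=3: π = [0.3076, 0.3309, 0.1832, 0.1783]
t=4: π = [0.3112, 0.3297, 0.1894, 0.1697]
t=5: π = [0.3100, 0.3302, 0.1871, 0.1727]

π = [0.3100, 0.3302, 0.1871, 0.1727]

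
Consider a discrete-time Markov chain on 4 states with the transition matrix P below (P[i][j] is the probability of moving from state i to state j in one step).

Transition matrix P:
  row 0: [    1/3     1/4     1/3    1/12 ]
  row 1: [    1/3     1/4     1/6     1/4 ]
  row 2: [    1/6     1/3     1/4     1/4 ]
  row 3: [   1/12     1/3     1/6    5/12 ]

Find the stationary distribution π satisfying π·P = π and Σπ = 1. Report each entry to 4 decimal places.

π = [0.2326, 0.2898, 0.2241, 0.2535]

Balance equations π_j = Σ_i π_i·P[i][j]:
  π_0 = 1/3·π_0 + 1/3·π_1 + 1/6·π_2 + 1/12·π_3
  π_1 = 1/4·π_0 + 1/4·π_1 + 1/3·π_2 + 1/3·π_3
  π_2 = 1/3·π_0 + 1/6·π_1 + 1/4·π_2 + 1/6·π_3
  normalize: π_0 + π_1 + π_2 + π_3 = 1
Solving the linear system gives exactly π = [301/1294, 375/1294, 145/647, 164/647].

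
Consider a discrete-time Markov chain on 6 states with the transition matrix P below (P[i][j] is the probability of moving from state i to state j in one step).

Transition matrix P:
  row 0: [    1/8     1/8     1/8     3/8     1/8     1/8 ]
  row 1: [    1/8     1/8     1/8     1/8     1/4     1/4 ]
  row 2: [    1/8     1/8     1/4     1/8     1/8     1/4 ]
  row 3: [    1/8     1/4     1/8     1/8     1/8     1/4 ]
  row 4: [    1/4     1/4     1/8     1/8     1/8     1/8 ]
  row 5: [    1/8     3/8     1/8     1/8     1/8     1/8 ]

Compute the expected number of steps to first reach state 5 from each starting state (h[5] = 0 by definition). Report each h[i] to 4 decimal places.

First-step conditioning: h[5] = 0; for i ≠ 5, h[i] = 1 + Σ_k P[i][k]·h[k].
  h[0] = 1 + 1/8·h[0] + 1/8·h[1] + 1/8·h[2] + 3/8·h[3] + 1/8·h[4]
  h[1] = 1 + 1/8·h[0] + 1/8·h[1] + 1/8·h[2] + 1/8·h[3] + 1/4·h[4]
  h[2] = 1 + 1/8·h[0] + 1/8·h[1] + 1/4·h[2] + 1/8·h[3] + 1/8·h[4]
  h[3] = 1 + 1/8·h[0] + 1/4·h[1] + 1/8·h[2] + 1/8·h[3] + 1/8·h[4]
  h[4] = 1 + 1/4·h[0] + 1/4·h[1] + 1/8·h[2] + 1/8·h[3] + 1/8·h[4]
Solving the 5×5 linear system over states ≠ 5 gives exactly h = [12096/2299, 32816/6897, 32240/6897, 32312/6897, 36848/6897, 0] (h[5] = 0 is the target).

h = [5.2614, 4.7580, 4.6745, 4.6849, 5.3426, 0.0000]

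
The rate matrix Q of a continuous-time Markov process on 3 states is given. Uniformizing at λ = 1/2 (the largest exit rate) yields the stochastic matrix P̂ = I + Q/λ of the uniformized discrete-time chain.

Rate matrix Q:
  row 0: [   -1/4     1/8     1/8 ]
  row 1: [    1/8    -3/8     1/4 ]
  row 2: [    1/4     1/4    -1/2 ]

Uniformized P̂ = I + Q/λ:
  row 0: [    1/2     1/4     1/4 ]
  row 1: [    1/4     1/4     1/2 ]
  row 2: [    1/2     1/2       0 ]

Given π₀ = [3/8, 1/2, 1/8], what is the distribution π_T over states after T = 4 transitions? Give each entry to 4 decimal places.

t=0: π = [0.3750, 0.5000, 0.1250]
t=1: π = [0.3750, 0.2813, 0.3438]
t=2: π = [0.4297, 0.3359, 0.2344]
t=3: π = [0.4160, 0.3086, 0.2754]
t=4: π = [0.4229, 0.3188, 0.2583]

π = [0.4229, 0.3188, 0.2583]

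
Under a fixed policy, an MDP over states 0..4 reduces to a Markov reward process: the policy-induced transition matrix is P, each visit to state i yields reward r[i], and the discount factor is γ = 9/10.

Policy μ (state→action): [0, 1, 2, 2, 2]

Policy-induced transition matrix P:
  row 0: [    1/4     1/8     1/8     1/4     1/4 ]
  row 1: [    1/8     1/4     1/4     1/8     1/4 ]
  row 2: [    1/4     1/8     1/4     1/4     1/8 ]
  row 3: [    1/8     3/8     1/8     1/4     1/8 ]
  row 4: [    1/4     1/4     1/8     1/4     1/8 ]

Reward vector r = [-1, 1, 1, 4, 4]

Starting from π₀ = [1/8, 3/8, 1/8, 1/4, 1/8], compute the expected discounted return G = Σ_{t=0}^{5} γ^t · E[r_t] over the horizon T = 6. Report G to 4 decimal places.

G = 8.5571

t=0: π = [0.1250, 0.3750, 0.1250, 0.2500, 0.1250], E[r] = 1.8750, γ^t·E[r] = 1.875000, running G = 1.875000
t=1: π = [0.1719, 0.2500, 0.1875, 0.2031, 0.1875], E[r] = 1.8281, γ^t·E[r] = 1.645313, running G = 3.520313
t=2: π = [0.1934, 0.2305, 0.1797, 0.2188, 0.1777], E[r] = 1.8027, γ^t·E[r] = 1.460215, running G = 4.980527
t=3: π = [0.1938, 0.2307, 0.1763, 0.2212, 0.1780], E[r] = 1.8098, γ^t·E[r] = 1.319355, running G = 6.299882
t=4: π = [0.1935, 0.2314, 0.1759, 0.2212, 0.1781], E[r] = 1.8107, γ^t·E[r] = 1.187980, running G = 7.487862
t=5: π = [0.1934, 0.2315, 0.1759, 0.2211, 0.1781], E[r] = 1.8107, γ^t·E[r] = 1.069202, running G = 8.557064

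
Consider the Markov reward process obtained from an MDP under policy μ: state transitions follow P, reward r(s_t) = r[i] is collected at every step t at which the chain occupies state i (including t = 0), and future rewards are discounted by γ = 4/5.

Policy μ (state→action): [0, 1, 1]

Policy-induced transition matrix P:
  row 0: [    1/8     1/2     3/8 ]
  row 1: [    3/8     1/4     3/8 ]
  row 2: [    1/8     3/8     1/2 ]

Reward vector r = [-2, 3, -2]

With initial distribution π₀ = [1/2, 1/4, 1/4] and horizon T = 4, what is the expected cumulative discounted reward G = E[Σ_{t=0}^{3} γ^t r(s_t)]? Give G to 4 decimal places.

t=0: π = [0.5000, 0.2500, 0.2500], E[r] = -0.7500, γ^t·E[r] = -0.750000, running G = -0.750000
t=1: π = [0.1875, 0.4063, 0.4063], E[r] = 0.0313, γ^t·E[r] = 0.025000, running G = -0.725000
t=2: π = [0.2266, 0.3477, 0.4258], E[r] = -0.2617, γ^t·E[r] = -0.167500, running G = -0.892500
t=3: π = [0.2119, 0.3599, 0.4282], E[r] = -0.2007, γ^t·E[r] = -0.102750, running G = -0.995250

G = -0.9953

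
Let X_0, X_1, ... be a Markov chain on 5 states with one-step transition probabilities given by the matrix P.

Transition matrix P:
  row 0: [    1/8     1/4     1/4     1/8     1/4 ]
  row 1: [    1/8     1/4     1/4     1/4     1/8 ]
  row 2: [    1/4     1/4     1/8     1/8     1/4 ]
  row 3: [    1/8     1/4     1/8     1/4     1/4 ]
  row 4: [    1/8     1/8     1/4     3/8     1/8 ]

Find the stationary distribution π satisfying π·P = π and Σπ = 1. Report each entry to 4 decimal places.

π = [0.1496, 0.2254, 0.1965, 0.2314, 0.1972]

Balance equations π_j = Σ_i π_i·P[i][j]:
  π_0 = 1/8·π_0 + 1/8·π_1 + 1/4·π_2 + 1/8·π_3 + 1/8·π_4
  π_1 = 1/4·π_0 + 1/4·π_1 + 1/4·π_2 + 1/4·π_3 + 1/8·π_4
  π_2 = 1/4·π_0 + 1/4·π_1 + 1/8·π_2 + 1/8·π_3 + 1/4·π_4
  π_3 = 1/8·π_0 + 1/4·π_1 + 1/8·π_2 + 1/4·π_3 + 3/8·π_4
  normalize: π_0 + π_1 + π_2 + π_3 + π_4 = 1
Solving the linear system gives exactly π = [223/1491, 16/71, 293/1491, 115/497, 14/71].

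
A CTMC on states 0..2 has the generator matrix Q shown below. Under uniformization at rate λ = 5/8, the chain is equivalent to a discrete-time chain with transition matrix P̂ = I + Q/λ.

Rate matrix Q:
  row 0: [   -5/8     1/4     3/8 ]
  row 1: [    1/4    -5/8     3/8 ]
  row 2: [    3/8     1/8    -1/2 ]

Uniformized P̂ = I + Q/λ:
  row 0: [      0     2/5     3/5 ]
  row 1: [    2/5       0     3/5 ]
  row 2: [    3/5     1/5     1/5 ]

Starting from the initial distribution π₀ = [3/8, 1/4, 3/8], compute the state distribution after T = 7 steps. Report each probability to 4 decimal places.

t=0: π = [0.3750, 0.2500, 0.3750]
t=1: π = [0.3250, 0.2250, 0.4500]
t=2: π = [0.3600, 0.2200, 0.4200]
t=3: π = [0.3400, 0.2280, 0.4320]
t=4: π = [0.3504, 0.2224, 0.4272]
t=5: π = [0.3453, 0.2256, 0.4291]
t=6: π = [0.3477, 0.2239, 0.4284]
t=7: π = [0.3466, 0.2248, 0.4287]

π = [0.3466, 0.2248, 0.4287]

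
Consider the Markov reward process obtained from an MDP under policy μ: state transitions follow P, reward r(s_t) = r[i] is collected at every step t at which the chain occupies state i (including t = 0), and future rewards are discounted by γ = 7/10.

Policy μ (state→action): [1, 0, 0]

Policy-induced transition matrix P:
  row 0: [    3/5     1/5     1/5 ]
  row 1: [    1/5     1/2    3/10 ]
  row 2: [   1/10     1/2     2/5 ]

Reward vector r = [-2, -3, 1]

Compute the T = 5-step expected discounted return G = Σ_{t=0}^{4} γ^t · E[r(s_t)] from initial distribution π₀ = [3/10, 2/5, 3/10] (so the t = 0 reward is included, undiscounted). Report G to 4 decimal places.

t=0: π = [0.3000, 0.4000, 0.3000], E[r] = -1.5000, γ^t·E[r] = -1.500000, running G = -1.500000
t=1: π = [0.2900, 0.4100, 0.3000], E[r] = -1.5100, γ^t·E[r] = -1.057000, running G = -2.557000
t=2: π = [0.2860, 0.4130, 0.3010], E[r] = -1.5100, γ^t·E[r] = -0.739900, running G = -3.296900
t=3: π = [0.2843, 0.4142, 0.3015], E[r] = -1.5097, γ^t·E[r] = -0.517827, running G = -3.814727
t=4: π = [0.2836, 0.4147, 0.3017], E[r] = -1.5096, γ^t·E[r] = -0.362443, running G = -4.177170

G = -4.1772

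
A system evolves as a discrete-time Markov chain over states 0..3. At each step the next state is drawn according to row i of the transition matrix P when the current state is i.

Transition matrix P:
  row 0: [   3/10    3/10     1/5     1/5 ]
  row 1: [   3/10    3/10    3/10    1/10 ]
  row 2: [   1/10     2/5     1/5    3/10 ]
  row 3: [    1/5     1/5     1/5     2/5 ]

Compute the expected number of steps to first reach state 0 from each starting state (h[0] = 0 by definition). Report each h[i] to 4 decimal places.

First-step conditioning: h[0] = 0; for i ≠ 0, h[i] = 1 + Σ_k P[i][k]·h[k].
  h[1] = 1 + 3/10·h[1] + 3/10·h[2] + 1/10·h[3]
  h[2] = 1 + 2/5·h[1] + 1/5·h[2] + 3/10·h[3]
  h[3] = 1 + 1/5·h[1] + 1/5·h[2] + 2/5·h[3]
Solving the 3×3 linear system over states ≠ 0 gives exactly h = [0, 79/18, 95/18, 44/9] (h[0] = 0 is the target).

h = [0.0000, 4.3889, 5.2778, 4.8889]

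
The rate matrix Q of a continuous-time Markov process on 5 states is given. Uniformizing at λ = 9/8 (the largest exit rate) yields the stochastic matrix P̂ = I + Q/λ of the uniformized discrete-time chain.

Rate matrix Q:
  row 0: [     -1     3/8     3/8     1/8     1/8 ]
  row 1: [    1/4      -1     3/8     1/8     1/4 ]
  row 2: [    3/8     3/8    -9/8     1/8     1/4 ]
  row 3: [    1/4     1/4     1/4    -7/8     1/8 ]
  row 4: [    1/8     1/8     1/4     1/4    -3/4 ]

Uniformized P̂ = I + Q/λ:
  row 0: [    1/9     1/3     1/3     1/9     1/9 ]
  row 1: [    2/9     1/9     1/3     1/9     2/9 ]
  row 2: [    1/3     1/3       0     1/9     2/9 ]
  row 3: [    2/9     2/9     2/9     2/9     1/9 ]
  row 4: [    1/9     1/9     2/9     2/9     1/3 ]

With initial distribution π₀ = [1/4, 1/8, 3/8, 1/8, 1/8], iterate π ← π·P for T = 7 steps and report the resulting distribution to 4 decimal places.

t=0: π = [0.2500, 0.1250, 0.3750, 0.1250, 0.1250]
t=1: π = [0.2222, 0.2639, 0.1806, 0.1389, 0.1944]
t=2: π = [0.1960, 0.2160, 0.2361, 0.1481, 0.2037]
t=3: π = [0.2040, 0.2236, 0.2155, 0.1502, 0.2066]
t=4: π = [0.2005, 0.2210, 0.2218, 0.1508, 0.2058]
t=5: π = [0.2017, 0.2217, 0.2198, 0.1507, 0.2061]
t=6: π = [0.2013, 0.2215, 0.2204, 0.1508, 0.2060]
t=7: π = [0.2015, 0.2216, 0.2202, 0.1507, 0.2060]

π = [0.2015, 0.2216, 0.2202, 0.1507, 0.2060]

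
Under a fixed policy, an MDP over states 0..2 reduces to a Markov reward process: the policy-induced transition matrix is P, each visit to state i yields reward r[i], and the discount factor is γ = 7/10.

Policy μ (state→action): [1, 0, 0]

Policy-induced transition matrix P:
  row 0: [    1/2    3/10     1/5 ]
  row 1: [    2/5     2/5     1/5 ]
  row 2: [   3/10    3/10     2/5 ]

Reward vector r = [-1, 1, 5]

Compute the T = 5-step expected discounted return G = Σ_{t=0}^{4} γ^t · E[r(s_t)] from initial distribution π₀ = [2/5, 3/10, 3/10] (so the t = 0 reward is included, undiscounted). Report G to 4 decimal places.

G = 3.5124

t=0: π = [0.4000, 0.3000, 0.3000], E[r] = 1.4000, γ^t·E[r] = 1.400000, running G = 1.400000
t=1: π = [0.4100, 0.3300, 0.2600], E[r] = 1.2200, γ^t·E[r] = 0.854000, running G = 2.254000
t=2: π = [0.4150, 0.3330, 0.2520], E[r] = 1.1780, γ^t·E[r] = 0.577220, running G = 2.831220
t=3: π = [0.4163, 0.3333, 0.2504], E[r] = 1.1690, γ^t·E[r] = 0.400967, running G = 3.232187
t=4: π = [0.4166, 0.3333, 0.2501], E[r] = 1.1671, γ^t·E[r] = 0.280230, running G = 3.512417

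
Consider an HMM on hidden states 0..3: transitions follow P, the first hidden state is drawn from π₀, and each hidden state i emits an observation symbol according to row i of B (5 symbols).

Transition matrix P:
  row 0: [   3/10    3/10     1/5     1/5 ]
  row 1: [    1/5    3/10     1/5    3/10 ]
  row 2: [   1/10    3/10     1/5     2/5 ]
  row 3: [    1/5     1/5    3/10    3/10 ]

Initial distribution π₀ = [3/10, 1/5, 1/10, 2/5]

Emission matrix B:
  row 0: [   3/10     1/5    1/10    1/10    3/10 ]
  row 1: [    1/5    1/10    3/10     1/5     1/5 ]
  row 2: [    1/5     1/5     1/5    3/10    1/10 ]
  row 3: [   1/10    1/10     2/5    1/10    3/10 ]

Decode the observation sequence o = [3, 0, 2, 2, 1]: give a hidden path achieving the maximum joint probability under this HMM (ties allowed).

path = [3, 2, 3, 3, 2]

t=0: δ = [3.000e-02, 4.000e-02, 3.000e-02, 4.000e-02]  (obs o_0=3)
t=1: δ = [2.700e-03, 2.400e-03, 2.400e-03, 1.200e-03]  ψ = [0, 1, 3, 1]  (obs o_1=0)
t=2: δ = [8.100e-05, 2.430e-04, 1.080e-04, 3.840e-04]  ψ = [0, 0, 0, 2]  (obs o_2=2)
t=3: δ = [7.680e-06, 2.304e-05, 2.304e-05, 4.608e-05]  ψ = [3, 3, 3, 3]  (obs o_3=2)
t=4: δ = [1.843e-06, 9.216e-07, 2.765e-06, 1.382e-06]  ψ = [3, 3, 3, 3]  (obs o_4=1)
backtrack: best end state = 2; path = [3, 2, 3, 3, 2]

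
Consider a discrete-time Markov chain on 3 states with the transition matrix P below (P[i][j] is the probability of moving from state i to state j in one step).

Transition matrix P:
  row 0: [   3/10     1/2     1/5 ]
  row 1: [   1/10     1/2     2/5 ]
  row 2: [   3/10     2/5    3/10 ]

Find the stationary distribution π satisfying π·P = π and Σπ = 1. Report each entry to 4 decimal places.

Balance equations π_j = Σ_i π_i·P[i][j]:
  π_0 = 3/10·π_0 + 1/10·π_1 + 3/10·π_2
  π_1 = 1/2·π_0 + 1/2·π_1 + 2/5·π_2
  normalize: π_0 + π_1 + π_2 = 1
Solving the linear system gives exactly π = [19/92, 43/92, 15/46].

π = [0.2065, 0.4674, 0.3261]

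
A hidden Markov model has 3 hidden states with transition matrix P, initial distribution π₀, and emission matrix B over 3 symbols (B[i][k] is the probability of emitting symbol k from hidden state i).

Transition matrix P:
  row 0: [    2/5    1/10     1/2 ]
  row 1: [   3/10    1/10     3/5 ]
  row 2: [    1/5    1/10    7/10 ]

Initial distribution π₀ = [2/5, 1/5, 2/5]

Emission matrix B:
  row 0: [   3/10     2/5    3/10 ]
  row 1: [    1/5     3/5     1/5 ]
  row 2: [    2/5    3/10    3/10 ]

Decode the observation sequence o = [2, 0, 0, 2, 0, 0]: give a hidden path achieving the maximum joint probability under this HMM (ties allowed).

t=0: δ = [1.200e-01, 4.000e-02, 1.200e-01]  (obs o_0=2)
t=1: δ = [1.440e-02, 2.400e-03, 3.360e-02]  ψ = [0, 0, 2]  (obs o_1=0)
t=2: δ = [2.016e-03, 6.720e-04, 9.408e-03]  ψ = [2, 2, 2]  (obs o_2=0)
t=3: δ = [5.645e-04, 1.882e-04, 1.976e-03]  ψ = [2, 2, 2]  (obs o_3=2)
t=4: δ = [1.185e-04, 3.951e-05, 5.532e-04]  ψ = [2, 2, 2]  (obs o_4=0)
t=5: δ = [3.319e-05, 1.106e-05, 1.549e-04]  ψ = [2, 2, 2]  (obs o_5=0)
backtrack: best end state = 2; path = [2, 2, 2, 2, 2, 2]

path = [2, 2, 2, 2, 2, 2]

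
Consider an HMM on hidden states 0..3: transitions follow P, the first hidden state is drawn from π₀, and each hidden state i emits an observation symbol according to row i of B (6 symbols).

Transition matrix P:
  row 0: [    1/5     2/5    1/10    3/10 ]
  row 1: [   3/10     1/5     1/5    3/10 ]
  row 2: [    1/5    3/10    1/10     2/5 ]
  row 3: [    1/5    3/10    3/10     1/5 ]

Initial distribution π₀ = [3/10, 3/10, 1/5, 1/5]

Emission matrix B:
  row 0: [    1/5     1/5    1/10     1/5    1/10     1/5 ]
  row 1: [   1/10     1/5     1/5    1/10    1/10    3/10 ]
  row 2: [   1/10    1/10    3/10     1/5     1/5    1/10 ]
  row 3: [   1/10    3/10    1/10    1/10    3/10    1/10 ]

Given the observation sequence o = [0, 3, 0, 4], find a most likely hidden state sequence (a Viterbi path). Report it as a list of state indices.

path = [0, 1, 0, 3]

t=0: δ = [6.000e-02, 3.000e-02, 2.000e-02, 2.000e-02]  (obs o_0=0)
t=1: δ = [2.400e-03, 2.400e-03, 1.200e-03, 1.800e-03]  ψ = [0, 0, 0, 0]  (obs o_1=3)
t=2: δ = [1.440e-04, 9.600e-05, 5.400e-05, 7.200e-05]  ψ = [1, 0, 3, 0]  (obs o_2=0)
t=3: δ = [2.880e-06, 5.760e-06, 4.320e-06, 1.296e-05]  ψ = [0, 0, 3, 0]  (obs o_3=4)
backtrack: best end state = 3; path = [0, 1, 0, 3]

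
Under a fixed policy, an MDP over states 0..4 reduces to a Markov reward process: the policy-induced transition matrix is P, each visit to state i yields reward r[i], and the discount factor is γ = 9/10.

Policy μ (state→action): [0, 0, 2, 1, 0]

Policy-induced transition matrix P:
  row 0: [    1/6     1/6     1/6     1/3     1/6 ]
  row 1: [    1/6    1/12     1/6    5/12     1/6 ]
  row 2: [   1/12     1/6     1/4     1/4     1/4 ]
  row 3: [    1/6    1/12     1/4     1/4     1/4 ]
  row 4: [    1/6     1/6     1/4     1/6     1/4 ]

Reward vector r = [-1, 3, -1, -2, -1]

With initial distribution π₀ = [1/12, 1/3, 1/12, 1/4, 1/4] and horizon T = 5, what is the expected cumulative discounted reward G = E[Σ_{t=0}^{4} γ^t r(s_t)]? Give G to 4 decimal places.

G = -2.2630

t=0: π = [0.0833, 0.3333, 0.0833, 0.2500, 0.2500], E[r] = 0.0833, γ^t·E[r] = 0.083333, running G = 0.083333
t=1: π = [0.1597, 0.1181, 0.2153, 0.2917, 0.2153], E[r] = -0.8194, γ^t·E[r] = -0.737500, running G = -0.654167
t=2: π = [0.1487, 0.1325, 0.2269, 0.2650, 0.2269], E[r] = -0.7350, γ^t·E[r] = -0.595313, running G = -1.249479
t=3: π = [0.1478, 0.1335, 0.2266, 0.2656, 0.2266], E[r] = -0.7314, γ^t·E[r] = -0.533215, running G = -1.782694
t=4: π = [0.1478, 0.1334, 0.2266, 0.2657, 0.2266], E[r] = -0.7321, γ^t·E[r] = -0.480305, running G = -2.262999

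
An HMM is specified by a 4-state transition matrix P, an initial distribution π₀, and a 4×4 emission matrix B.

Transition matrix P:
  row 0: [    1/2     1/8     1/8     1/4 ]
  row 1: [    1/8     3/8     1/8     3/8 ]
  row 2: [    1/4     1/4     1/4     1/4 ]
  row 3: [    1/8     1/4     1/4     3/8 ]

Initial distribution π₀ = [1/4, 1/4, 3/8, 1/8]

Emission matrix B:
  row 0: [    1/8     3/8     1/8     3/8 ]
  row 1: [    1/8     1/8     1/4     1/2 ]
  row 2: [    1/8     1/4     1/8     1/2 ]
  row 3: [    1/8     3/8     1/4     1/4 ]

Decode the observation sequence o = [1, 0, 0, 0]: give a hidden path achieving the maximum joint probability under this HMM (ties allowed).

t=0: δ = [9.375e-02, 3.125e-02, 9.375e-02, 4.688e-02]  (obs o_0=1)
t=1: δ = [5.859e-03, 2.930e-03, 2.930e-03, 2.930e-03]  ψ = [0, 2, 2, 0]  (obs o_1=0)
t=2: δ = [3.662e-04, 1.373e-04, 9.155e-05, 1.831e-04]  ψ = [0, 1, 0, 0]  (obs o_2=0)
t=3: δ = [2.289e-05, 6.437e-06, 5.722e-06, 1.144e-05]  ψ = [0, 1, 0, 0]  (obs o_3=0)
backtrack: best end state = 0; path = [0, 0, 0, 0]

path = [0, 0, 0, 0]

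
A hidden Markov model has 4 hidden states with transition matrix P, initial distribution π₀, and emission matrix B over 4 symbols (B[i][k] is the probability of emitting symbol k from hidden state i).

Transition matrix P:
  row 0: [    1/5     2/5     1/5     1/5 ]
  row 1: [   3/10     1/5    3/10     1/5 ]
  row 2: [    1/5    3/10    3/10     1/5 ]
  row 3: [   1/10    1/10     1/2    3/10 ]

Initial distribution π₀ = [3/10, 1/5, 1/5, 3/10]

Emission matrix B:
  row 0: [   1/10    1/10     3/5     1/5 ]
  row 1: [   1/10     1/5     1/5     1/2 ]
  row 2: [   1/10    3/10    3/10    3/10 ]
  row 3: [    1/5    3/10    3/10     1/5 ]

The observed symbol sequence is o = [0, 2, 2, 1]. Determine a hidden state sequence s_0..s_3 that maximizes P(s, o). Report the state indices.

path = [3, 2, 0, 1]

t=0: δ = [3.000e-02, 2.000e-02, 2.000e-02, 6.000e-02]  (obs o_0=0)
t=1: δ = [3.600e-03, 2.400e-03, 9.000e-03, 5.400e-03]  ψ = [0, 0, 3, 3]  (obs o_1=2)
t=2: δ = [1.080e-03, 5.400e-04, 8.100e-04, 5.400e-04]  ψ = [2, 2, 2, 2]  (obs o_2=2)
t=3: δ = [2.160e-05, 8.640e-05, 8.100e-05, 6.480e-05]  ψ = [0, 0, 3, 0]  (obs o_3=1)
backtrack: best end state = 1; path = [3, 2, 0, 1]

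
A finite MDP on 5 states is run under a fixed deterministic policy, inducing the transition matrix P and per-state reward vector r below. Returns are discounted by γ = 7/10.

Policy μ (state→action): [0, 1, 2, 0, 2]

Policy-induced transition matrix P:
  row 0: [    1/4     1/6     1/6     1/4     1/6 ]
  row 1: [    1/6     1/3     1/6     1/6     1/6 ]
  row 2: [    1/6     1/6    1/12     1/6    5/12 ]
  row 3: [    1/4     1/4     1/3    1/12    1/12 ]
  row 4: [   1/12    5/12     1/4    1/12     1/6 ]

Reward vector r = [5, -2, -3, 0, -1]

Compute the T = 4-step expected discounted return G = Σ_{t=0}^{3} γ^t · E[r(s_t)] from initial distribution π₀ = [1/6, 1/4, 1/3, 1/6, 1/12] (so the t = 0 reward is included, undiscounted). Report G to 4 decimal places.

t=0: π = [0.1667, 0.2500, 0.3333, 0.1667, 0.0833], E[r] = -0.7500, γ^t·E[r] = -0.750000, running G = -0.750000
t=1: π = [0.1875, 0.2431, 0.1736, 0.1597, 0.2361], E[r] = -0.3056, γ^t·E[r] = -0.213889, running G = -0.963889
t=2: π = [0.1759, 0.2795, 0.1985, 0.1493, 0.1968], E[r] = -0.4716, γ^t·E[r] = -0.231105, running G = -1.194994
t=3: π = [0.1774, 0.2749, 0.1914, 0.1525, 0.2038], E[r] = -0.4410, γ^t·E[r] = -0.151253, running G = -1.346248

G = -1.3462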